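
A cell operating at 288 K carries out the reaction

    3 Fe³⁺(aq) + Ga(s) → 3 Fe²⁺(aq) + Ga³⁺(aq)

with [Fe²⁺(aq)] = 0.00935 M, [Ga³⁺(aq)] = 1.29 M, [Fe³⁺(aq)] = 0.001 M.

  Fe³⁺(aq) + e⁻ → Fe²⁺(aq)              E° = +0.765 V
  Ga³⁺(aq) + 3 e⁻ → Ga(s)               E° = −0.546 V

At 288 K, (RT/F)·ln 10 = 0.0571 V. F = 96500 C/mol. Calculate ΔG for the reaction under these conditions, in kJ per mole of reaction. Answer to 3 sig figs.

−363 kJ/mol

E°cell = +0.765 − (−0.546) = +1.311 V; the balanced reaction transfers n = 3 electrons.
The reaction quotient is ([Fe²⁺(aq)]^3·[Ga³⁺(aq)]) / [Fe³⁺(aq)]^3 = 1.05×10^3; by Nernst, E = +1.311 − (0.0571/3)(3.023) = +1.2535 V.
ΔG = −nFE = −(3)(96500)(+1.2535) J/mol = −363 kJ/mol.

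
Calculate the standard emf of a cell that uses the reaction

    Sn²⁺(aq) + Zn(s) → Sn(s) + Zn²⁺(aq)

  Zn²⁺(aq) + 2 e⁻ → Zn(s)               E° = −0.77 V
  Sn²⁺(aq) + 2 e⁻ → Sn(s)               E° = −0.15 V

In the reaction as written, Sn²⁺(aq) is reduced (cathode) and Zn²⁺(aq) is produced by oxidation at the anode.
E°cell = E°(cathode) − E°(anode) = −0.15 − (−0.77) = +0.62 V.
The positive value indicates the reaction is spontaneous as written.

+0.62 V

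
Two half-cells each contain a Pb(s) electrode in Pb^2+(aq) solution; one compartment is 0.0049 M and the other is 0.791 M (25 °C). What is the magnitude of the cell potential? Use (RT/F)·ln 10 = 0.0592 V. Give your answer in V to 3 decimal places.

For a concentration cell E°cell = 0, since both electrodes use the same couple.
The compartment with the higher Pb^2+(aq) concentration (0.791 M) acts as the cathode; ions are reduced there and produced at the dilute (0.0049 M) anode.
With n = 2, Ecell = −(0.0592/2)·log([dilute]/[conc]) = −(0.0592/2)·log(0.0049/0.791) = +0.065 V.

0.065 V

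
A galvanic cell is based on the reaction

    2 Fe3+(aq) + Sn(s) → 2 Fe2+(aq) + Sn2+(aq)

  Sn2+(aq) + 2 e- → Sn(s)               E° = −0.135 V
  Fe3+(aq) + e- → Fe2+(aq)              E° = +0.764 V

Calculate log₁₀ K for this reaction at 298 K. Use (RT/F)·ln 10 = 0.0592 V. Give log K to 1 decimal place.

log K = 30.4

The Fe³⁺/Fe²⁺ couple is reduced (cathode); E°cell = +0.764 − (−0.135) = +0.899 V with n = 2.
At equilibrium E = 0, so log K = nE°cell / 0.0592 = (2)(+0.899) / 0.0592 = 30.4.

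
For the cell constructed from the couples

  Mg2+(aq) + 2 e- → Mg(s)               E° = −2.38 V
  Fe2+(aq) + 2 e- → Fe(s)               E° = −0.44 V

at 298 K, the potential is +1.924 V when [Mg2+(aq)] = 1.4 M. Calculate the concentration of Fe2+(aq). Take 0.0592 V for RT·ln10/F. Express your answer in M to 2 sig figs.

With Fe²⁺/Fe at the cathode and Mg²⁺/Mg at the anode, E°cell = −0.44 − (−2.38) = +1.94 V (n = 2).
Rearranging E = E° − (0.0592/n)·log Q gives log Q = 2(+1.94 − (+1.924))/0.0592 = 0.541.
The balanced reaction is Fe2+(aq) + Mg(s) → Fe(s) + Mg2+(aq), so Q = [Mg2+(aq)] / [Fe2+(aq)].
Isolating [Fe2+(aq)] in Q = 10^{0.541} yields log [Fe2+(aq)] = −0.395, i.e. 0.40 M.

0.40 M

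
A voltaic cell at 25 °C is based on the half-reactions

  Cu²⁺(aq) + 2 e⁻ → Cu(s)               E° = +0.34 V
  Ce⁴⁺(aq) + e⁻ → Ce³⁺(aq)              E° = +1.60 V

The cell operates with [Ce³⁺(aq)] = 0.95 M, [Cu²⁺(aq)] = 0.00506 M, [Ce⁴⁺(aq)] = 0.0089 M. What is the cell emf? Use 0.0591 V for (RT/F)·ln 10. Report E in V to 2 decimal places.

Since E°(Ce⁴⁺/Ce³⁺) > E°(Cu²⁺/Cu), Ce⁴⁺/Ce³⁺ serves as the cathode.
E°cell = E°cat − E°an = +1.60 − (+0.34) = +1.26 V; n = 2.
The balanced reaction is 2 Ce⁴⁺(aq) + Cu(s) → 2 Ce³⁺(aq) + Cu²⁺(aq), so Q = ([Ce³⁺(aq)]^2·[Cu²⁺(aq)]) / [Ce⁴⁺(aq)]^2 = 57.7 and log Q = 1.761.
Applying E = E° − (RT ln10/nF)·log Q gives +1.26 − (0.0591/2)(1.761) = +1.21 V.

+1.21 V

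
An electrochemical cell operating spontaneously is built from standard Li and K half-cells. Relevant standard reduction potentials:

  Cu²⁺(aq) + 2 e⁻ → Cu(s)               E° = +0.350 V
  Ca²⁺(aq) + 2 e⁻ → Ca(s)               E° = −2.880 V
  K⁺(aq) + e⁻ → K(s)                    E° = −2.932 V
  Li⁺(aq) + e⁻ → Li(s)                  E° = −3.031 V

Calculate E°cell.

+0.099 V

The K⁺/K couple has the higher E°, so K ion is reduced (cathode) and Li is oxidized (anode).
E°cell = E°(cathode) − E°(anode) = −2.932 − (−3.031) = +0.099 V.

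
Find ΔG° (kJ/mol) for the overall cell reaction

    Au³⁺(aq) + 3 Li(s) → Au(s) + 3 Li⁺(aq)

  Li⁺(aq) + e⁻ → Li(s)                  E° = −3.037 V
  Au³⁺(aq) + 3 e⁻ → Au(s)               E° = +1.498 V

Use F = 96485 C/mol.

In the reaction as written Au³⁺(aq) is reduced, so the Au³⁺/Au couple is the cathode and Li⁺/Li is the anode.
E°cell = +1.498 − (−3.037) = +4.535 V; balancing electrons gives n = 3.
ΔG° = −nFE°cell = −(3)(96485)(+4.535) J/mol = −1313 kJ/mol.

−1313 kJ/mol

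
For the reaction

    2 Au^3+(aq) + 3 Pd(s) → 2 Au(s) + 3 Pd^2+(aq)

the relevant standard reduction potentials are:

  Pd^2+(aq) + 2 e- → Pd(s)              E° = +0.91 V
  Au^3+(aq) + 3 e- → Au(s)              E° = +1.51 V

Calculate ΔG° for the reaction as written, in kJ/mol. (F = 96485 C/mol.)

−347 kJ/mol

In the reaction as written Au^3+(aq) is reduced, so the Au³⁺/Au couple is the cathode and Pd²⁺/Pd is the anode.
E°cell = +1.51 − (+0.91) = +0.60 V; balancing electrons gives n = 6.
ΔG° = −nFE°cell = −(6)(96485)(+0.60) J/mol = −347 kJ/mol.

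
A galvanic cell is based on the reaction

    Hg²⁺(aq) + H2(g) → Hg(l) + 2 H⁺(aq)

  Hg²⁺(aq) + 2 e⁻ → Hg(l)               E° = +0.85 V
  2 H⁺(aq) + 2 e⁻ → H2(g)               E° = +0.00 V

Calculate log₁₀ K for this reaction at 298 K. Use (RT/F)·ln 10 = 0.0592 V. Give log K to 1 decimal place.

The Hg²⁺/Hg couple is reduced (cathode); E°cell = +0.85 − (+0.00) = +0.85 V with n = 2.
At equilibrium E = 0, so log K = nE°cell / 0.0592 = (2)(+0.85) / 0.0592 = 28.7.

log K = 28.7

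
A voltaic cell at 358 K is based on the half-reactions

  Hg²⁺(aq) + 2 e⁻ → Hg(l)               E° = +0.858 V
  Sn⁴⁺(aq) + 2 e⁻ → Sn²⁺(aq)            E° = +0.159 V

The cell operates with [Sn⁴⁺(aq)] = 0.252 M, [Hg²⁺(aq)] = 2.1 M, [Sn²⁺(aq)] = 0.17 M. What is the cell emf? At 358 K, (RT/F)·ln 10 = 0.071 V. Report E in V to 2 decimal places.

The Hg²⁺/Hg couple has the more positive E°, so it is the cathode; Sn⁴⁺/Sn²⁺ is the anode.
E°cell = +0.858 − (+0.159) = +0.699 V, with n = 2 electrons transferred.
Balancing gives Hg²⁺(aq) + Sn²⁺(aq) → Hg(l) + Sn⁴⁺(aq); hence Q = [Sn⁴⁺(aq)] / ([Hg²⁺(aq)]·[Sn²⁺(aq)]) = 0.706 (log Q = −0.151).
By the Nernst equation, E = +0.699 − (0.071/2)·(−0.151) = +0.70 V.

+0.70 V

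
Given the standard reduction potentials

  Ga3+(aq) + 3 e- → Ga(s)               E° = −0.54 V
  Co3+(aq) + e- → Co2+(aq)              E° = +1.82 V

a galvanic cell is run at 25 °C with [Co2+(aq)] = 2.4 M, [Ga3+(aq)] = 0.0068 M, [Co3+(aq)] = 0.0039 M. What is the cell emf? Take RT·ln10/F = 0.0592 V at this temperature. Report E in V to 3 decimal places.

The Co³⁺/Co²⁺ couple has the more positive E°, so it is the cathode; Ga³⁺/Ga is the anode.
E°cell = +1.82 − (−0.54) = +2.36 V, with n = 3 electrons transferred.
Balancing gives 3 Co3+(aq) + Ga(s) → 3 Co2+(aq) + Ga3+(aq); hence Q = ([Co2+(aq)]^3·[Ga3+(aq)]) / [Co3+(aq)]^3 = 1.58×10^6 (log Q = 6.200).
By the Nernst equation, E = +2.36 − (0.0592/3)·(6.200) = +2.238 V.

+2.238 V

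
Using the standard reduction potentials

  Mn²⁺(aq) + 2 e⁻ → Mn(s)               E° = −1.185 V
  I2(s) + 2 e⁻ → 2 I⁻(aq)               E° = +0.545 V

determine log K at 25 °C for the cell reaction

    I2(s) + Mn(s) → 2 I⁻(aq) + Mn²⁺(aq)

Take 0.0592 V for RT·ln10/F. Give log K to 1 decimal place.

log K = 58.4

The I₂/I⁻ couple is reduced (cathode); E°cell = +0.545 − (−1.185) = +1.730 V with n = 2.
At equilibrium E = 0, so log K = nE°cell / 0.0592 = (2)(+1.730) / 0.0592 = 58.4.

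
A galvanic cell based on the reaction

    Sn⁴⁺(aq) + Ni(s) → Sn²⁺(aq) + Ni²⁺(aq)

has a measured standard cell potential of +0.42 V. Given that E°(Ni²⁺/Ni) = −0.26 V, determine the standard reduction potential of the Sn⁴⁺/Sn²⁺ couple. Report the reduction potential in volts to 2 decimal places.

In the reaction as written the Sn⁴⁺/Sn²⁺ couple is reduced (cathode) and Ni²⁺/Ni is oxidized (anode), so E°cell = E°(Sn⁴⁺/Sn²⁺) − E°(Ni²⁺/Ni).
E°(Sn⁴⁺/Sn²⁺) = E°cell + E°(anode) = +0.42 + (−0.26) = +0.16 V.

+0.16 V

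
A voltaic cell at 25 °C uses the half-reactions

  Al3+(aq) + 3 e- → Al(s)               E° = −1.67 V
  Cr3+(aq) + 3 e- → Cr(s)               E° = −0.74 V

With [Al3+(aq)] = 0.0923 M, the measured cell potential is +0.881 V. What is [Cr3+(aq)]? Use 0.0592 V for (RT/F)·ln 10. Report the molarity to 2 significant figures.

With Cr³⁺/Cr at the cathode and Al³⁺/Al at the anode, E°cell = −0.74 − (−1.67) = +0.93 V (n = 3).
Since E = E° − (0.0592/n)·log Q, log Q = n(E° − E)/0.0592 = 2.483.
Balancing electrons gives Cr3+(aq) + Al(s) → Cr(s) + Al3+(aq); thus Q = [Al3+(aq)] / [Cr3+(aq)].
Isolating [Cr3+(aq)] in Q = 10^{2.483} yields log [Cr3+(aq)] = −3.518, i.e. 0.00030 M.

0.00030 M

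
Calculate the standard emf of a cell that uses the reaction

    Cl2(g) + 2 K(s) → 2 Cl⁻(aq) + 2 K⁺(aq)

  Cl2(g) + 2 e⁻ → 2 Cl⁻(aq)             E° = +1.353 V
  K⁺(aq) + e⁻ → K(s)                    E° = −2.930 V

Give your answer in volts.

In the reaction as written, Cl2(g) is reduced (cathode) and K⁺(aq) is produced by oxidation at the anode.
E°cell = E°(cathode) − E°(anode) = +1.353 − (−2.930) = +4.283 V.

+4.283 V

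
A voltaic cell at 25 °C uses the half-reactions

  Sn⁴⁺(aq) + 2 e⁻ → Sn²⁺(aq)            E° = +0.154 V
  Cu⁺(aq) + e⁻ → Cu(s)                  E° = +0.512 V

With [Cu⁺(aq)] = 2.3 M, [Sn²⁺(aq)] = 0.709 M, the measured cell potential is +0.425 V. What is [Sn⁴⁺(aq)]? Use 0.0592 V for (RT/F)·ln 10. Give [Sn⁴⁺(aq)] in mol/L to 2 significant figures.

With Cu⁺/Cu at the cathode and Sn⁴⁺/Sn²⁺ at the anode, E°cell = +0.512 − (+0.154) = +0.358 V (n = 2).
Since E = E° − (0.0592/n)·log Q, log Q = n(E° − E)/0.0592 = −2.264.
The balanced reaction is 2 Cu⁺(aq) + Sn²⁺(aq) → 2 Cu(s) + Sn⁴⁺(aq), so Q = [Sn⁴⁺(aq)] / ([Cu⁺(aq)]^2·[Sn²⁺(aq)]).
Isolating [Sn⁴⁺(aq)] in Q = 10^{−2.264} yields log [Sn⁴⁺(aq)] = −1.690, i.e. 0.020 M.

0.020 M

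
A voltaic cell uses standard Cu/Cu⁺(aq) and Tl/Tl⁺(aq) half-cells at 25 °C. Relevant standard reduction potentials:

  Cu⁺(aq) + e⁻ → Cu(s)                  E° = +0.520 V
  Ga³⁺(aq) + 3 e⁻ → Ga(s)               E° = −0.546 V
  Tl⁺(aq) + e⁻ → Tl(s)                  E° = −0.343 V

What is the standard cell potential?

Of the two couples in this cell, the one with the more positive reduction potential is reduced at the cathode: here that is Cu⁺/Cu (+0.520 V); Tl⁺/Tl (−0.343 V) is the anode.
E°cell = E°(cathode) − E°(anode) = +0.520 − (−0.343) = +0.863 V.

+0.863 V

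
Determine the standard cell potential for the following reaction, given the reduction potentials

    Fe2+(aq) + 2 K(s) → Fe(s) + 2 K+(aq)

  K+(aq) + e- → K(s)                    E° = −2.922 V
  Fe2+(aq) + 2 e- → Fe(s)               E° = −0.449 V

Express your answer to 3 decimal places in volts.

Fe2+(aq) gains electrons, so the Fe²⁺/Fe couple is the cathode; the K⁺/K couple is the anode.
E°cell = E°(cathode) − E°(anode) = −0.449 − (−2.922) = +2.473 V.

+2.473 V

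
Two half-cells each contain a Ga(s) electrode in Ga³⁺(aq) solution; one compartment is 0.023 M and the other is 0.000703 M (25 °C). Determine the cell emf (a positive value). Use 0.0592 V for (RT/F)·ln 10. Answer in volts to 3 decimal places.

For a concentration cell E°cell = 0, since both electrodes use the same couple.
The compartment with the higher Ga³⁺(aq) concentration (0.023 M) acts as the cathode; ions are reduced there and produced at the dilute (0.000703 M) anode.
With n = 3, Ecell = −(0.0592/3)·log([dilute]/[conc]) = −(0.0592/3)·log(0.000703/0.023) = +0.030 V.

0.030 V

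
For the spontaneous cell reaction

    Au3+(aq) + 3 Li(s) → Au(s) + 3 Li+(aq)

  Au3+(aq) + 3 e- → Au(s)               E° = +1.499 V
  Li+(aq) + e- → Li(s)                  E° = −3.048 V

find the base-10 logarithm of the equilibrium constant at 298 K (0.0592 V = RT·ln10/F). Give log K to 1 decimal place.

The Au³⁺/Au couple is reduced (cathode); E°cell = +1.499 − (−3.048) = +4.547 V with n = 3.
At equilibrium E = 0, so log K = nE°cell / 0.0592 = (3)(+4.547) / 0.0592 = 230.4.

log K = 230.4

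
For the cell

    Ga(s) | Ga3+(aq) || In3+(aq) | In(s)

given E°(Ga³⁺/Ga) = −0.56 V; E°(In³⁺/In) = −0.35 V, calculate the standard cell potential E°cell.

By convention the left-hand electrode in cell notation is the anode (oxidation) and the right-hand electrode is the cathode (reduction).
E°cell = E°(right) − E°(left) = −0.35 − (−0.56) = +0.21 V.

+0.21 V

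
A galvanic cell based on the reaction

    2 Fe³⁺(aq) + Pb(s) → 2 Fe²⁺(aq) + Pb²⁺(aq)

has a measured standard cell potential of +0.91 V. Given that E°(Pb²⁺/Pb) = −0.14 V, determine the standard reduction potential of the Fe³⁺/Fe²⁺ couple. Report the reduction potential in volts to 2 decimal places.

+0.77 V

In the reaction as written the Fe³⁺/Fe²⁺ couple is reduced (cathode) and Pb²⁺/Pb is oxidized (anode), so E°cell = E°(Fe³⁺/Fe²⁺) − E°(Pb²⁺/Pb).
E°(Fe³⁺/Fe²⁺) = E°cell + E°(anode) = +0.91 + (−0.14) = +0.77 V.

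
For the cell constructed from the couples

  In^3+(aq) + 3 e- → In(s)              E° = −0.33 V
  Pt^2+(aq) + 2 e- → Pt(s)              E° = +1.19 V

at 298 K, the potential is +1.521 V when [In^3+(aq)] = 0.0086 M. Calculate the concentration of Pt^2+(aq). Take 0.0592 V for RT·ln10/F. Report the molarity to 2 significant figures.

0.045 M

Pt²⁺/Pt is the cathode (higher E°); E°cell = +1.19 − (−0.33) = +1.52 V with n = 6.
From the Nernst equation, log Q = n(E° − E)/0.0592 = 6·(+1.52 − (+1.521))/0.0592 = −0.101.
Balancing electrons gives 3 Pt^2+(aq) + 2 In(s) → 3 Pt(s) + 2 In^3+(aq); thus Q = [In^3+(aq)]^2 / [Pt^2+(aq)]^3.
Isolating [Pt^2+(aq)] in Q = 10^{−0.101} yields log [Pt^2+(aq)] = −1.343, i.e. 0.045 M.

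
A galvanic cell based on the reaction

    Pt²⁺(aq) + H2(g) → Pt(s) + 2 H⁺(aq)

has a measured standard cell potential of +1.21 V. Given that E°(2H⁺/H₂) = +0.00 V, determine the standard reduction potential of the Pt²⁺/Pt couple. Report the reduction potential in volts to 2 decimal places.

+1.21 V

In the reaction as written the Pt²⁺/Pt couple is reduced (cathode) and 2H⁺/H₂ is oxidized (anode), so E°cell = E°(Pt²⁺/Pt) − E°(2H⁺/H₂).
E°(Pt²⁺/Pt) = E°cell + E°(anode) = +1.21 + (+0.00) = +1.21 V.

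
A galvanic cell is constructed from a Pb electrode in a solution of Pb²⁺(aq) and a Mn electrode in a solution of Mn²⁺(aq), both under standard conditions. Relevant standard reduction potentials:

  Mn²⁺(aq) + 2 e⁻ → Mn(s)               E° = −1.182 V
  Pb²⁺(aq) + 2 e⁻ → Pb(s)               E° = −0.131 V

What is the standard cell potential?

+1.051 V

The Pb²⁺/Pb couple has the higher E°, so Pb ion is reduced (cathode) and Mn is oxidized (anode).
E°cell = E°(cathode) − E°(anode) = −0.131 − (−1.182) = +1.051 V.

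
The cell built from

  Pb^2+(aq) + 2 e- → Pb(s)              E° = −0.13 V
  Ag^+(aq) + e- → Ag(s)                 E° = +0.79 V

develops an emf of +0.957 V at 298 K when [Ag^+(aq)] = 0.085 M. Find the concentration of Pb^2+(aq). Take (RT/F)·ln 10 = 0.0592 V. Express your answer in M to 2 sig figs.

With Ag⁺/Ag at the cathode and Pb²⁺/Pb at the anode, E°cell = +0.79 − (−0.13) = +0.92 V (n = 2).
From the Nernst equation, log Q = n(E° − E)/0.0592 = 2·(+0.92 − (+0.957))/0.0592 = −1.250.
The balanced reaction is 2 Ag^+(aq) + Pb(s) → 2 Ag(s) + Pb^2+(aq), so Q = [Pb^2+(aq)] / [Ag^+(aq)]^2.
Isolating [Pb^2+(aq)] in Q = 10^{−1.250} yields log [Pb^2+(aq)] = −3.391, i.e. 0.00041 M.

0.00041 M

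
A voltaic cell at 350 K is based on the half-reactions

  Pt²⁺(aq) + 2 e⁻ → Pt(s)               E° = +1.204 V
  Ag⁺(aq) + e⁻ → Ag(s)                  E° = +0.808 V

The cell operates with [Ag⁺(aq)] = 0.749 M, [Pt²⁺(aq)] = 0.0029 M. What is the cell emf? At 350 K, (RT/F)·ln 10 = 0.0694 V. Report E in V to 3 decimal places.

+0.317 V

The Pt²⁺/Pt couple has the more positive E°, so it is the cathode; Ag⁺/Ag is the anode.
E°cell = E°cat − E°an = +1.204 − (+0.808) = +0.396 V; n = 2.
Balancing gives Pt²⁺(aq) + 2 Ag(s) → Pt(s) + 2 Ag⁺(aq); hence Q = [Ag⁺(aq)]^2 / [Pt²⁺(aq)] = 193 (log Q = 2.287).
Applying E = E° − (RT ln10/nF)·log Q gives +0.396 − (0.0694/2)(2.287) = +0.317 V.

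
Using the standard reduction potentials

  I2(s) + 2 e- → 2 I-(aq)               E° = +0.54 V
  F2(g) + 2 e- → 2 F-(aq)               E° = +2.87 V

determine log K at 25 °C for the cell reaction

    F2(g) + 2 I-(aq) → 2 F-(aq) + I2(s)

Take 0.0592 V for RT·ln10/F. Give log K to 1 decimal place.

log K = 78.7

The F₂/F⁻ couple is reduced (cathode); E°cell = +2.87 − (+0.54) = +2.33 V with n = 2.
At equilibrium E = 0, so log K = nE°cell / 0.0592 = (2)(+2.33) / 0.0592 = 78.7.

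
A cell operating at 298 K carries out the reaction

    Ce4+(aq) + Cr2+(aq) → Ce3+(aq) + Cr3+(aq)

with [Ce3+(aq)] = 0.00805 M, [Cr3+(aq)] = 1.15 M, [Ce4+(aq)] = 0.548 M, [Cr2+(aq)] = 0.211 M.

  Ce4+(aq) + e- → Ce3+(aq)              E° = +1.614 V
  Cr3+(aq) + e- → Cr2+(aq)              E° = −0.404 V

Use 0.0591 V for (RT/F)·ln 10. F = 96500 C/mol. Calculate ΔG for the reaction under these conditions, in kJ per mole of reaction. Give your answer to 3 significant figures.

With Ce⁴⁺/Ce³⁺ reduced at the cathode, E°cell = +1.614 − (−0.404) = +2.018 V and n = 1.
Here Q = ([Ce3+(aq)]·[Cr3+(aq)]) / ([Ce4+(aq)]·[Cr2+(aq)]) = 0.0801 (log Q = −1.097), giving E = +2.018 − (0.0591/1)·(−1.097) = +2.0828 V.
ΔG = −nFE = −(1)(96500)(+2.0828) J/mol = −201 kJ/mol.

−201 kJ/mol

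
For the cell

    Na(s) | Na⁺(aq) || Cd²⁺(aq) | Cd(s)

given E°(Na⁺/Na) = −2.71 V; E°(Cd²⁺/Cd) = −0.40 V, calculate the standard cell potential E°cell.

By convention the left-hand electrode in cell notation is the anode (oxidation) and the right-hand electrode is the cathode (reduction).
E°cell = E°(right) − E°(left) = −0.40 − (−2.71) = +2.31 V.

+2.31 V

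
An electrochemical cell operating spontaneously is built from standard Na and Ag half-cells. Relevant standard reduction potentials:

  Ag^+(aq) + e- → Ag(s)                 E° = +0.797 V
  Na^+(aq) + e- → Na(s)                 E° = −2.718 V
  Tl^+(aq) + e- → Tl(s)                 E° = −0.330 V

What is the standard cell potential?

+3.515 V

Of the two couples in this cell, the one with the more positive reduction potential is reduced at the cathode: here that is Ag⁺/Ag (+0.797 V); Na⁺/Na (−2.718 V) is the anode.
E°cell = E°(cathode) − E°(anode) = +0.797 − (−2.718) = +3.515 V.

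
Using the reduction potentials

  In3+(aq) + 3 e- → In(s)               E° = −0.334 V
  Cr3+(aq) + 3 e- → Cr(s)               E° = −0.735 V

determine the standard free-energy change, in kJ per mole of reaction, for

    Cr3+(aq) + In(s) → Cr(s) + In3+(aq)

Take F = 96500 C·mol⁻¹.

In the reaction as written Cr3+(aq) is reduced, so the Cr³⁺/Cr couple is the cathode and In³⁺/In is the anode.
E°cell = −0.735 − (−0.334) = −0.401 V; balancing electrons gives n = 3.
ΔG° = −nFE°cell = −(3)(96500)(−0.401) J/mol = +116 kJ/mol.

+116 kJ/mol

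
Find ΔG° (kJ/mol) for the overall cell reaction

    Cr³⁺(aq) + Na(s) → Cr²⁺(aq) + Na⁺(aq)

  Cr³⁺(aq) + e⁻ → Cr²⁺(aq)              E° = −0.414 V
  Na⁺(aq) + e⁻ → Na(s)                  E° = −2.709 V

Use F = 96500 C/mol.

−221 kJ/mol

In the reaction as written Cr³⁺(aq) is reduced, so the Cr³⁺/Cr²⁺ couple is the cathode and Na⁺/Na is the anode.
E°cell = −0.414 − (−2.709) = +2.295 V; balancing electrons gives n = 1.
ΔG° = −nFE°cell = −(1)(96500)(+2.295) J/mol = −221 kJ/mol.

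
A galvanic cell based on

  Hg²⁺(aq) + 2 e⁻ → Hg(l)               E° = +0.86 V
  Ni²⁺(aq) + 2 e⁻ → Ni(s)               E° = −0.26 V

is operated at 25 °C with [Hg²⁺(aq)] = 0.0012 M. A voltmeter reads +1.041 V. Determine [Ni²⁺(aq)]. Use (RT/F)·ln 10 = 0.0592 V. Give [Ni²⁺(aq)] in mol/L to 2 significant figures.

Hg²⁺/Hg is the cathode (higher E°); E°cell = +0.86 − (−0.26) = +1.12 V with n = 2.
Since E = E° − (0.0592/n)·log Q, log Q = n(E° − E)/0.0592 = 2.669.
The balanced reaction is Hg²⁺(aq) + Ni(s) → Hg(l) + Ni²⁺(aq), so Q = [Ni²⁺(aq)] / [Hg²⁺(aq)].
Solving for the unknown gives log [Ni²⁺(aq)] = −0.252, so [Ni²⁺(aq)] ≈ 0.56 M.

0.56 M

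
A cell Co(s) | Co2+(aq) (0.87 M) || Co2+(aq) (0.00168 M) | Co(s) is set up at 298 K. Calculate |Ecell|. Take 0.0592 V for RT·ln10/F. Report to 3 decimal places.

For a concentration cell E°cell = 0, since both electrodes use the same couple.
The compartment with the higher Co2+(aq) concentration (0.87 M) acts as the cathode; ions are reduced there and produced at the dilute (0.00168 M) anode.
With n = 2, Ecell = −(0.0592/2)·log([dilute]/[conc]) = −(0.0592/2)·log(0.00168/0.87) = +0.080 V.

0.080 V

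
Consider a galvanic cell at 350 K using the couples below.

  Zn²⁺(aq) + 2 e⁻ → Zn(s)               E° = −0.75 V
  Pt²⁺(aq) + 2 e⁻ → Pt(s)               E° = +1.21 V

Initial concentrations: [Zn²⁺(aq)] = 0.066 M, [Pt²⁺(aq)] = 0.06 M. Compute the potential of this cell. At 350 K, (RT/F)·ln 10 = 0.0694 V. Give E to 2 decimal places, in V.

+1.96 V

Pt²⁺/Pt is reduced (cathode, E° = +1.21 V) and Zn²⁺/Zn is oxidized (anode).
The standard potential is +1.21 − (−0.75) = +1.96 V and the balanced reaction transfers n = 2 electrons.
The balanced reaction is Pt²⁺(aq) + Zn(s) → Pt(s) + Zn²⁺(aq), so Q = [Zn²⁺(aq)] / [Pt²⁺(aq)] = 1.1 and log Q = 0.041.
E = E° − (0.0694/n)·log Q = +1.96 − (0.0694/2)(0.041) = +1.96 V.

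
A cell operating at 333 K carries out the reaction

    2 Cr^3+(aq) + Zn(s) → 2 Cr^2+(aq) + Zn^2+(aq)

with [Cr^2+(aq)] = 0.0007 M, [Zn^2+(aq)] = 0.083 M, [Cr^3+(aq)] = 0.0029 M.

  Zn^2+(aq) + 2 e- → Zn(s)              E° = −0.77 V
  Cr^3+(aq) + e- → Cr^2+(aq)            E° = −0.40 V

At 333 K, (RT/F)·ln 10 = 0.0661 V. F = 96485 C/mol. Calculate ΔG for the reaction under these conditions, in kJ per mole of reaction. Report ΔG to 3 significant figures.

−86.2 kJ/mol

E°cell = −0.40 − (−0.77) = +0.37 V; the balanced reaction transfers n = 2 electrons.
Here Q = ([Cr^2+(aq)]^2·[Zn^2+(aq)]) / [Cr^3+(aq)]^2 = 0.00484 (log Q = −2.316), giving E = +0.37 − (0.0661/2)·(−2.316) = +0.4465 V.
Then ΔG = −nFE = −2 × 96485 × +0.4465 J/mol = −86.2 kJ/mol.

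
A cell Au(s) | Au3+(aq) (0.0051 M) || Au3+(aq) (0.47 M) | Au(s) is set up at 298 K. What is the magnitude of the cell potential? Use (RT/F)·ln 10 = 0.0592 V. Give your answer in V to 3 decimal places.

For a concentration cell E°cell = 0, since both electrodes use the same couple.
The compartment with the higher Au3+(aq) concentration (0.47 M) acts as the cathode; ions are reduced there and produced at the dilute (0.0051 M) anode.
With n = 3, Ecell = −(0.0592/3)·log([dilute]/[conc]) = −(0.0592/3)·log(0.0051/0.47) = +0.039 V.

0.039 V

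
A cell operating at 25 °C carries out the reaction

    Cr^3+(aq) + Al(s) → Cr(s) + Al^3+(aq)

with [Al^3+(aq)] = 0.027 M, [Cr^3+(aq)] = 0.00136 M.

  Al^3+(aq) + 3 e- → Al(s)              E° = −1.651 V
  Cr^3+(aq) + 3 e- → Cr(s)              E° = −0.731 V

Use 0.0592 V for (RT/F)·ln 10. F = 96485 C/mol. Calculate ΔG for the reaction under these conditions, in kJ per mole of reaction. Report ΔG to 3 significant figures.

E°cell = −0.731 − (−1.651) = +0.920 V; the balanced reaction transfers n = 3 electrons.
The reaction quotient is [Al^3+(aq)] / [Cr^3+(aq)] = 19.9; by Nernst, E = +0.920 − (0.0592/3)(1.298) = +0.8944 V.
ΔG = −nFE = −(3)(96485)(+0.8944) J/mol = −259 kJ/mol.

−259 kJ/mol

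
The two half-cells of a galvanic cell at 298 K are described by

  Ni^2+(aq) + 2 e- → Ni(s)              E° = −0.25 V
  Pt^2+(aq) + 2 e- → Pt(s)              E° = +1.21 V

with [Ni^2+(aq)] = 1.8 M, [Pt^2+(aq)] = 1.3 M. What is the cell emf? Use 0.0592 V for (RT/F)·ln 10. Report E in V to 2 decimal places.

+1.46 V

The Pt²⁺/Pt couple has the more positive E°, so it is the cathode; Ni²⁺/Ni is the anode.
The standard potential is +1.21 − (−0.25) = +1.46 V and the balanced reaction transfers n = 2 electrons.
The balanced reaction is Pt^2+(aq) + Ni(s) → Pt(s) + Ni^2+(aq), so Q = [Ni^2+(aq)] / [Pt^2+(aq)] = 1.38 and log Q = 0.141.
E = E° − (0.0592/n)·log Q = +1.46 − (0.0592/2)(0.141) = +1.46 V.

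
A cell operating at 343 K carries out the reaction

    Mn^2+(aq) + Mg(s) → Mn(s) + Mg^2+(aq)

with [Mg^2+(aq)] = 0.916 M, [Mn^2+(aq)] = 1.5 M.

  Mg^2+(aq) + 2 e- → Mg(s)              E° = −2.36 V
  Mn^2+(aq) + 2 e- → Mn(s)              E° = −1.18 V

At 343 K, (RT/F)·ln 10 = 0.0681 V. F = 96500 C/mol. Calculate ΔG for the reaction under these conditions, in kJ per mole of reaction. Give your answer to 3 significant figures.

−229 kJ/mol

E°cell = −1.18 − (−2.36) = +1.18 V; the balanced reaction transfers n = 2 electrons.
Q = [Mg^2+(aq)] / [Mn^2+(aq)] = 0.611, so log Q = −0.214 and E = +1.18 − (0.0681/2)(−0.214) = +1.1873 V.
Then ΔG = −nFE = −2 × 96500 × +1.1873 J/mol = −229 kJ/mol.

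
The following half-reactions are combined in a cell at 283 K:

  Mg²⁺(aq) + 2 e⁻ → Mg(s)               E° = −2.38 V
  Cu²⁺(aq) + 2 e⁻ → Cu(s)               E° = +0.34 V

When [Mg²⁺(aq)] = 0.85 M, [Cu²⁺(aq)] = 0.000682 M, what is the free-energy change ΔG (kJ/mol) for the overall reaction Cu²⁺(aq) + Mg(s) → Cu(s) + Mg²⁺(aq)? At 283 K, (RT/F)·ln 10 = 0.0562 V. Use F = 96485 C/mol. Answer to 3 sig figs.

With Cu²⁺/Cu reduced at the cathode, E°cell = +0.34 − (−2.38) = +2.72 V and n = 2.
Here Q = [Mg²⁺(aq)] / [Cu²⁺(aq)] = 1.25×10^3 (log Q = 3.096), giving E = +2.72 − (0.0562/2)·(3.096) = +2.6330 V.
ΔG = −nFE = −(2)(96485)(+2.6330) J/mol = −508 kJ/mol.

−508 kJ/mol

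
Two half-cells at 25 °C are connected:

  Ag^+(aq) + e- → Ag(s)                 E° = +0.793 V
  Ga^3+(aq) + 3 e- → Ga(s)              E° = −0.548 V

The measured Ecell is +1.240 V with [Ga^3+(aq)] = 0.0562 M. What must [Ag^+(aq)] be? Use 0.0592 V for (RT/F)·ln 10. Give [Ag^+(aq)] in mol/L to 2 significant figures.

0.0075 M

The Ag⁺/Ag couple has the larger reduction potential, so it is the cathode: E°cell = +0.793 − (−0.548) = +1.341 V and n = 3.
From the Nernst equation, log Q = n(E° − E)/0.0592 = 3·(+1.341 − (+1.240))/0.0592 = 5.118.
For 3 Ag^+(aq) + Ga(s) → 3 Ag(s) + Ga^3+(aq), the reaction quotient is Q = [Ga^3+(aq)] / [Ag^+(aq)]^3.
Substituting the known concentrations and solving, log [Ag^+(aq)] = −2.123 and [Ag^+(aq)] = 0.0075 M.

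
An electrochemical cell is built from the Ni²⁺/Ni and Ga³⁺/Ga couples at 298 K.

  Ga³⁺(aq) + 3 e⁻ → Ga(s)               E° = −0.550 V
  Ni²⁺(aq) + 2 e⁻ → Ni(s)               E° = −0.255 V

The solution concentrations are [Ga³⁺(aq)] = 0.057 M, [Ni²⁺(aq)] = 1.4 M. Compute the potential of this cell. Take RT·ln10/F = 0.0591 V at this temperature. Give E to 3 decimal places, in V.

+0.324 V

The Ni²⁺/Ni couple has the more positive E°, so it is the cathode; Ga³⁺/Ga is the anode.
E°cell = E°cat − E°an = −0.255 − (−0.550) = +0.295 V; n = 6.
The balanced reaction is 3 Ni²⁺(aq) + 2 Ga(s) → 3 Ni(s) + 2 Ga³⁺(aq), so Q = [Ga³⁺(aq)]^2 / [Ni²⁺(aq)]^3 = 0.00118 and log Q = −2.927.
By the Nernst equation, E = +0.295 − (0.0591/6)·(−2.927) = +0.324 V.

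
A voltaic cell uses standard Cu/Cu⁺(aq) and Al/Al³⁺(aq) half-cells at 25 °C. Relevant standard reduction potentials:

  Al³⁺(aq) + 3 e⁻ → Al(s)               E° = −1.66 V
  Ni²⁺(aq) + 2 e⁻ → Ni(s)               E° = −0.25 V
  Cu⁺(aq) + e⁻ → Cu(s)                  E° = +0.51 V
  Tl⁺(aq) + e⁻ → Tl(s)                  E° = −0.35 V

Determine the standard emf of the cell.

Of the two couples in this cell, the one with the more positive reduction potential is reduced at the cathode: here that is Cu⁺/Cu (+0.51 V); Al³⁺/Al (−1.66 V) is the anode.
E°cell = E°(cathode) − E°(anode) = +0.51 − (−1.66) = +2.17 V.

+2.17 V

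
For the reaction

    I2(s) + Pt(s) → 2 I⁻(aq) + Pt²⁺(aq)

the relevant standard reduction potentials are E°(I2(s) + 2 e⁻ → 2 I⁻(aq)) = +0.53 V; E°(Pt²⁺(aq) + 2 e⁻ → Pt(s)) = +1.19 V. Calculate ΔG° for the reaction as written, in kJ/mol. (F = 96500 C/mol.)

+127 kJ/mol

In the reaction as written I2(s) is reduced, so the I₂/I⁻ couple is the cathode and Pt²⁺/Pt is the anode.
E°cell = +0.53 − (+1.19) = −0.66 V; balancing electrons gives n = 2.
ΔG° = −nFE°cell = −(2)(96500)(−0.66) J/mol = +127 kJ/mol.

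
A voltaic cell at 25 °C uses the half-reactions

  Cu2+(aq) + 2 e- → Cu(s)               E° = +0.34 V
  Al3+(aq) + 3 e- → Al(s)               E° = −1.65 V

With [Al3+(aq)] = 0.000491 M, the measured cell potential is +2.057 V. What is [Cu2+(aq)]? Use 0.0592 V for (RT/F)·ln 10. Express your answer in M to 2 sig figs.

With Cu²⁺/Cu at the cathode and Al³⁺/Al at the anode, E°cell = +0.34 − (−1.65) = +1.99 V (n = 6).
Rearranging E = E° − (0.0592/n)·log Q gives log Q = 6(+1.99 − (+2.057))/0.0592 = −6.791.
For 3 Cu2+(aq) + 2 Al(s) → 3 Cu(s) + 2 Al3+(aq), the reaction quotient is Q = [Al3+(aq)]^2 / [Cu2+(aq)]^3.
Substituting the known concentrations and solving, log [Cu2+(aq)] = 0.058 and [Cu2+(aq)] = 1.1 M.

1.1 M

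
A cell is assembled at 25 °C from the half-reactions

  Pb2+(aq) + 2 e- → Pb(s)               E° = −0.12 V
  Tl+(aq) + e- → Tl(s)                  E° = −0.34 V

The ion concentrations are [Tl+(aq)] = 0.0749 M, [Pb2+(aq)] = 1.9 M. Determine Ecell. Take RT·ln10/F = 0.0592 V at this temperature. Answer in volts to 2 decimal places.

+0.29 V

Pb²⁺/Pb is reduced (cathode, E° = −0.12 V) and Tl⁺/Tl is oxidized (anode).
E°cell = −0.12 − (−0.34) = +0.22 V, with n = 2 electrons transferred.
For the overall reaction Pb2+(aq) + 2 Tl(s) → Pb(s) + 2 Tl+(aq), Q = [Tl+(aq)]^2 / [Pb2+(aq)] = 0.00295, giving log Q = −2.530.
E = E° − (0.0592/n)·log Q = +0.22 − (0.0592/2)(−2.530) = +0.29 V.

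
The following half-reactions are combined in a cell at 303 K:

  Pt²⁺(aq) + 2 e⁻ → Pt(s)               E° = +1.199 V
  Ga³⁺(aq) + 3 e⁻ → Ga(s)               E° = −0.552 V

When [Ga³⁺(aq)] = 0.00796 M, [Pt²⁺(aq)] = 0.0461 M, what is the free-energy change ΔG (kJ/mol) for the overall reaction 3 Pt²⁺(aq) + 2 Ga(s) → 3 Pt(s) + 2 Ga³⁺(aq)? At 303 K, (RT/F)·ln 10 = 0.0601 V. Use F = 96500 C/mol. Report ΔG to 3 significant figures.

The standard cell potential is +1.199 − (−0.552) = +1.751 V, with n = 6 electrons in the balanced equation.
Here Q = [Ga³⁺(aq)]^2 / [Pt²⁺(aq)]^3 = 0.647 (log Q = −0.189), giving E = +1.751 − (0.0601/6)·(−0.189) = +1.7529 V.
ΔG = −nFE = −(6)(96500)(+1.7529) J/mol = −1010 kJ/mol.

−1010 kJ/mol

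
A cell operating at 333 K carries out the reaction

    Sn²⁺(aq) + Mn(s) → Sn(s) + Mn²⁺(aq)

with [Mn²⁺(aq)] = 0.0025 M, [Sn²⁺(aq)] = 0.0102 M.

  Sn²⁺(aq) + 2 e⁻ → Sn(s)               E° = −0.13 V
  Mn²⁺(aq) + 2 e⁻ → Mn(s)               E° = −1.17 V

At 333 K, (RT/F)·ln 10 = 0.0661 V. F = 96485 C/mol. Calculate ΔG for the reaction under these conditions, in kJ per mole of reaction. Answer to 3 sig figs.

With Sn²⁺/Sn reduced at the cathode, E°cell = −0.13 − (−1.17) = +1.04 V and n = 2.
Q = [Mn²⁺(aq)] / [Sn²⁺(aq)] = 0.245, so log Q = −0.611 and E = +1.04 − (0.0661/2)(−0.611) = +1.0602 V.
ΔG = −nFE = −(2)(96485)(+1.0602) J/mol = −205 kJ/mol.

−205 kJ/mol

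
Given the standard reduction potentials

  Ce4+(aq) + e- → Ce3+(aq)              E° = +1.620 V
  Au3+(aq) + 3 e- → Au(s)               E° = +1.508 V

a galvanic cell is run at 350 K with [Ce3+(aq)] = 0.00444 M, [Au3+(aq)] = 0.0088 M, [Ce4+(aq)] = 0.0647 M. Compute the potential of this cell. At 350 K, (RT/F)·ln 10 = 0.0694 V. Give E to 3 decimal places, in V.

+0.240 V

Since E°(Ce⁴⁺/Ce³⁺) > E°(Au³⁺/Au), Ce⁴⁺/Ce³⁺ serves as the cathode.
E°cell = E°cat − E°an = +1.620 − (+1.508) = +0.112 V; n = 3.
For the overall reaction 3 Ce4+(aq) + Au(s) → 3 Ce3+(aq) + Au3+(aq), Q = ([Ce3+(aq)]^3·[Au3+(aq)]) / [Ce4+(aq)]^3 = 2.84×10^−6, giving log Q = −5.546.
E = E° − (0.0694/n)·log Q = +0.112 − (0.0694/3)(−5.546) = +0.240 V.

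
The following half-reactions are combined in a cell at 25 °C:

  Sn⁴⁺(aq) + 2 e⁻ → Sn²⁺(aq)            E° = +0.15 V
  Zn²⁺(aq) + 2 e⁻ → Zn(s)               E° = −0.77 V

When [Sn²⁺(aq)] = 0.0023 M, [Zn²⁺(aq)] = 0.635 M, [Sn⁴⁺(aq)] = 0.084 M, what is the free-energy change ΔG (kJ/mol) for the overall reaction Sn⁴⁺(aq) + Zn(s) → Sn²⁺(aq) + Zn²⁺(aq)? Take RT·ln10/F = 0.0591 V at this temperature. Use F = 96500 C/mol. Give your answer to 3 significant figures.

−188 kJ/mol

E°cell = +0.15 − (−0.77) = +0.92 V; the balanced reaction transfers n = 2 electrons.
Q = ([Sn²⁺(aq)]·[Zn²⁺(aq)]) / [Sn⁴⁺(aq)] = 0.0174, so log Q = −1.760 and E = +0.92 − (0.0591/2)(−1.760) = +0.9720 V.
ΔG = −nFE = −(2)(96500)(+0.9720) J/mol = −188 kJ/mol.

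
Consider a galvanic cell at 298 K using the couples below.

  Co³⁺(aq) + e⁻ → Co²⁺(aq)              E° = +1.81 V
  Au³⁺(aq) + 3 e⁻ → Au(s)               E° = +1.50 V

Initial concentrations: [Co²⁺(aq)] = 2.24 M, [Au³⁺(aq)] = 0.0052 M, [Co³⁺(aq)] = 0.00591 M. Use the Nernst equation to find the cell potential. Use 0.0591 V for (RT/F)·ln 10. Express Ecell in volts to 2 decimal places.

Co³⁺/Co²⁺ is reduced (cathode, E° = +1.81 V) and Au³⁺/Au is oxidized (anode).
E°cell = E°cat − E°an = +1.81 − (+1.50) = +0.31 V; n = 3.
Balancing gives 3 Co³⁺(aq) + Au(s) → 3 Co²⁺(aq) + Au³⁺(aq); hence Q = ([Co²⁺(aq)]^3·[Au³⁺(aq)]) / [Co³⁺(aq)]^3 = 2.83×10^5 (log Q = 5.452).
By the Nernst equation, E = +0.31 − (0.0591/3)·(5.452) = +0.20 V.

+0.20 V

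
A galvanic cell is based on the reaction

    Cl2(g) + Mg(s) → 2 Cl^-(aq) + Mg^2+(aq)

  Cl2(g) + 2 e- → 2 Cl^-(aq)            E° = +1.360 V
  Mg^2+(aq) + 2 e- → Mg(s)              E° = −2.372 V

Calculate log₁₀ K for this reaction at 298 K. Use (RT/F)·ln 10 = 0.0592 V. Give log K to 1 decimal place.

log K = 126.1

The Cl₂/Cl⁻ couple is reduced (cathode); E°cell = +1.360 − (−2.372) = +3.732 V with n = 2.
At equilibrium E = 0, so log K = nE°cell / 0.0592 = (2)(+3.732) / 0.0592 = 126.1.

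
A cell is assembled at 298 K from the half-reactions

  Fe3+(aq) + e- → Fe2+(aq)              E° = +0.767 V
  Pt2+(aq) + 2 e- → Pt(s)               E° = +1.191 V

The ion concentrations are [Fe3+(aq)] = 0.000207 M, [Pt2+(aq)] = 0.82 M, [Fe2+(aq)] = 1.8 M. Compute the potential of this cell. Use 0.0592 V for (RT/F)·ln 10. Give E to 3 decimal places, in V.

+0.655 V

Pt²⁺/Pt is reduced (cathode, E° = +1.191 V) and Fe³⁺/Fe²⁺ is oxidized (anode).
E°cell = E°cat − E°an = +1.191 − (+0.767) = +0.424 V; n = 2.
For the overall reaction Pt2+(aq) + 2 Fe2+(aq) → Pt(s) + 2 Fe3+(aq), Q = [Fe3+(aq)]^2 / ([Pt2+(aq)]·[Fe2+(aq)]^2) = 1.61×10^−8, giving log Q = −7.792.
By the Nernst equation, E = +0.424 − (0.0592/2)·(−7.792) = +0.655 V.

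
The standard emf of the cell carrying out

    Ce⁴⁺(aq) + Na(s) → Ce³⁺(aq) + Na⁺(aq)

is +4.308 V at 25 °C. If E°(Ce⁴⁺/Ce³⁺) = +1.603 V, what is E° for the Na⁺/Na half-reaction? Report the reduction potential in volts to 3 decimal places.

−2.705 V

In the reaction as written the Ce⁴⁺/Ce³⁺ couple is reduced (cathode) and Na⁺/Na is oxidized (anode), so E°cell = E°(Ce⁴⁺/Ce³⁺) − E°(Na⁺/Na).
E°(Na⁺/Na) = E°(cathode) − E°cell = +1.603 − (+4.308) = −2.705 V.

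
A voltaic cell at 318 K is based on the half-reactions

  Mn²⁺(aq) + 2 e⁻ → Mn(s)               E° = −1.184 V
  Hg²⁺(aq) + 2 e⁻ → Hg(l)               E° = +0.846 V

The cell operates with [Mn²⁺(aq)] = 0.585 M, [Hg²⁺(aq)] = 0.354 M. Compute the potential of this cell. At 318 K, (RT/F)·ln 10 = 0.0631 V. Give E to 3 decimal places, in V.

Since E°(Hg²⁺/Hg) > E°(Mn²⁺/Mn), Hg²⁺/Hg serves as the cathode.
E°cell = E°cat − E°an = +0.846 − (−1.184) = +2.030 V; n = 2.
For the overall reaction Hg²⁺(aq) + Mn(s) → Hg(l) + Mn²⁺(aq), Q = [Mn²⁺(aq)] / [Hg²⁺(aq)] = 1.65, giving log Q = 0.218.
E = E° − (0.0631/n)·log Q = +2.030 − (0.0631/2)(0.218) = +2.023 V.

+2.023 V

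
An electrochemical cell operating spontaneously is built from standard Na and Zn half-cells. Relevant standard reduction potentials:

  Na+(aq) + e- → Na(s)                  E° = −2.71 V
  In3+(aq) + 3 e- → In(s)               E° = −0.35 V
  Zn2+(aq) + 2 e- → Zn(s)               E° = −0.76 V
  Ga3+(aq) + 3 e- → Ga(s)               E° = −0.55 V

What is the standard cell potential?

+1.95 V

Of the two couples in this cell, the one with the more positive reduction potential is reduced at the cathode: here that is Zn²⁺/Zn (−0.76 V); Na⁺/Na (−2.71 V) is the anode.
E°cell = E°(cathode) − E°(anode) = −0.76 − (−2.71) = +1.95 V.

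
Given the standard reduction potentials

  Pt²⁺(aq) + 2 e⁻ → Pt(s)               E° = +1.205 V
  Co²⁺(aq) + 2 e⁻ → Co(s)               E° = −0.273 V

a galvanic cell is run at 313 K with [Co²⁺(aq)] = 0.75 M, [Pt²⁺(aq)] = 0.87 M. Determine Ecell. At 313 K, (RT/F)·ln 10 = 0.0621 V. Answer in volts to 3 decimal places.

+1.480 V

Pt²⁺/Pt is reduced (cathode, E° = +1.205 V) and Co²⁺/Co is oxidized (anode).
The standard potential is +1.205 − (−0.273) = +1.478 V and the balanced reaction transfers n = 2 electrons.
For the overall reaction Pt²⁺(aq) + Co(s) → Pt(s) + Co²⁺(aq), Q = [Co²⁺(aq)] / [Pt²⁺(aq)] = 0.862, giving log Q = −0.064.
E = E° − (0.0621/n)·log Q = +1.478 − (0.0621/2)(−0.064) = +1.480 V.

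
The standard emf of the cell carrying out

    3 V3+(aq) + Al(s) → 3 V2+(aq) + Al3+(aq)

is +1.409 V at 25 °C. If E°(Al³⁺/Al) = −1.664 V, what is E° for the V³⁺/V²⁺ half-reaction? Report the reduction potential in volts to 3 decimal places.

In the reaction as written the V³⁺/V²⁺ couple is reduced (cathode) and Al³⁺/Al is oxidized (anode), so E°cell = E°(V³⁺/V²⁺) − E°(Al³⁺/Al).
E°(V³⁺/V²⁺) = E°cell + E°(anode) = +1.409 + (−1.664) = −0.255 V.

−0.255 V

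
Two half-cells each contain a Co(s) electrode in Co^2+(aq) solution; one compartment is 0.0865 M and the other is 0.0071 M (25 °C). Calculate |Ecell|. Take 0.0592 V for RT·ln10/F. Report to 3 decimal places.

For a concentration cell E°cell = 0, since both electrodes use the same couple.
The compartment with the higher Co^2+(aq) concentration (0.0865 M) acts as the cathode; ions are reduced there and produced at the dilute (0.0071 M) anode.
With n = 2, Ecell = −(0.0592/2)·log([dilute]/[conc]) = −(0.0592/2)·log(0.0071/0.0865) = +0.032 V.

0.032 V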